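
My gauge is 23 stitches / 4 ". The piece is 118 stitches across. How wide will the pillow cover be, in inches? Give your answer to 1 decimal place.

20.5 inches.

23 stitches / 4 inch = 5.75 stitches per inch.
118 / 5.75 = 20.52 inches.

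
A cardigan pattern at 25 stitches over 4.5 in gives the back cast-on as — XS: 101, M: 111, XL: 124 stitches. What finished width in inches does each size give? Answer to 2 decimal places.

25/4.5 = 5.556 sts per in.
XS: 101 / 5.556 = 18.180 → 18.18 in.
M: 111 / 5.556 = 19.980 → 19.98 in.
XL: 124 / 5.556 = 22.320 → 22.32 in.

XS 18.18 inches; M 19.98 inches; XL 22.32 inches.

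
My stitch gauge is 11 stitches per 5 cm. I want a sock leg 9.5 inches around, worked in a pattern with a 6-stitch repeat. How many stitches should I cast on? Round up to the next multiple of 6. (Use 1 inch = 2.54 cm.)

9.5 in = 9.5 × 2.54 = 24.13 cm.
11 / 5 = 2.2 sts/cm.
24.13 × 2.2 = 53.09 sts.
→ 54.

CO 54 sts.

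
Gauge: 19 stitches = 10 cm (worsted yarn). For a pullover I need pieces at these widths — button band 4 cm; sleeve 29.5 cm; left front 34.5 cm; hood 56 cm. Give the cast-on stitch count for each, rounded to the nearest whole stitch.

Rate = 19/10 = 1.9 sts per cm.
button band: 4 × 1.9 = 7.60 → 8.
sleeve: 29.5 × 1.9 = 56.05 → 56.
left front: 34.5 × 1.9 = 65.55 → 66.
hood: 56 × 1.9 = 106.40 → 106.

button band 8; sleeve 56; left front 66; hood 106.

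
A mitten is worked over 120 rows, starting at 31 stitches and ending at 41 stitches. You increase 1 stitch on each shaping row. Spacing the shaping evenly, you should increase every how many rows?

Stitches to add: |41 − 31| = 10.
Shaping rows needed: 10 / 1 = 10.
120 rows / 10 = every 12 rows.

Increase every 12th row.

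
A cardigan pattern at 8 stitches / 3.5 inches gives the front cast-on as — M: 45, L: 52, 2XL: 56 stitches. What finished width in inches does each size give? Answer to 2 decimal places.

8/3.5 = 2.286 sts per in.
M: 45 / 2.286 = 19.688 → 19.69 in.
L: 52 / 2.286 = 22.750 → 22.75 in.
2XL: 56 / 2.286 = 24.500 → 24.50 in.

M 19.69 inches; L 22.75 inches; 2XL 24.50 inches.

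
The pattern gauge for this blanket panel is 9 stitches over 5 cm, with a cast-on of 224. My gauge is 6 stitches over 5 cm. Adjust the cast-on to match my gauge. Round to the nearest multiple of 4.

Cast on 148 stitches.

Scale factor = 6 / 9 = 0.667.
224 × 6 / 9 = 149.33 sts.
→ 148 sts.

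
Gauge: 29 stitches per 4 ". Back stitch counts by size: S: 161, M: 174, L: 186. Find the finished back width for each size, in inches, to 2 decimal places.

29/4 = 7.25 sts per in.
S: 161 / 7.25 = 22.207 → 22.21 in.
M: 174 / 7.25 = 24.000 → 24.00 in.
L: 186 / 7.25 = 25.655 → 25.66 in.

S 22.21 inches; M 24.00 inches; L 25.66 inches.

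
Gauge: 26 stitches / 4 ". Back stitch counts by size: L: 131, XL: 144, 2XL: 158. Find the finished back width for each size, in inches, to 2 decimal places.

26/4 = 6.5 sts per in.
L: 131 / 6.5 = 20.154 → 20.15 in.
XL: 144 / 6.5 = 22.154 → 22.15 in.
2XL: 158 / 6.5 = 24.308 → 24.31 in.

L 20.15 inches; XL 22.15 inches; 2XL 24.31 inches.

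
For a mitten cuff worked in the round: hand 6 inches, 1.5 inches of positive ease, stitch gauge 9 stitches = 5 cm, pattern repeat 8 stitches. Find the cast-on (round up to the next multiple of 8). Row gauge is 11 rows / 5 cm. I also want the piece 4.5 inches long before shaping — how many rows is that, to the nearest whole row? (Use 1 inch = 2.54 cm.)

Finished = 6 + 1.5 = 7.5 inches.
7.5 inches × 2.54 = 19.05 cm.
9/5 = 1.8 sts per cm; 19.05 × 1.8 = 34.29 sts.
Next multiple of 8 → 40.
4.5 inches = 11.43 cm; × 2.2 = 25.15 → 25 rows.

Cast on 40 stitches; work 25 rows.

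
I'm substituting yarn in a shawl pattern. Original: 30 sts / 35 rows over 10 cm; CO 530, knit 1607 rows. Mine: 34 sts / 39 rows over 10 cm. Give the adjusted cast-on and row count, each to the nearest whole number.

Stitches: 530 × 34/30 = 600.67 → 601.
Rows: 1607 × 39/35 = 1790.66 → 1791.

Cast on 601 stitches; work 1791 rows.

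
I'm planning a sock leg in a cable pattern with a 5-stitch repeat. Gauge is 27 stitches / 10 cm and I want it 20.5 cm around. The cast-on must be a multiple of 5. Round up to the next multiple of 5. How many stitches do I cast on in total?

60 stitches.

27 / 10 = 2.7 sts per cm.
20.5 × 2.7 = 55.35 sts.
Next multiple of 5: 60.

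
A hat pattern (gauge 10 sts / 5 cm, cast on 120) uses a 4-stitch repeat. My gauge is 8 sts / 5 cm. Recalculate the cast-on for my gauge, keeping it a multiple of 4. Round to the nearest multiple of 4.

CO 96 sts.

120 × 8 / 10 = 96.00.
Nearest multiple of 4: 96.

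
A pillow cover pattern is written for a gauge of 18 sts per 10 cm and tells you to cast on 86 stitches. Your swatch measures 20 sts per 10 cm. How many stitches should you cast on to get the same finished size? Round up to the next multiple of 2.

Scale factor = 20 / 18 = 1.111.
86 × 20 / 18 = 95.56 sts.
→ 96 sts.

CO 96 sts.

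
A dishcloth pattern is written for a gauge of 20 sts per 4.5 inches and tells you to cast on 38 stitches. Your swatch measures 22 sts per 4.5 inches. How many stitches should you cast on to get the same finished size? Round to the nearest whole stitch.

Scale factor = 22 / 20 = 1.100.
38 × 22 / 20 = 41.80 sts.
→ 42 sts.

42 stitches.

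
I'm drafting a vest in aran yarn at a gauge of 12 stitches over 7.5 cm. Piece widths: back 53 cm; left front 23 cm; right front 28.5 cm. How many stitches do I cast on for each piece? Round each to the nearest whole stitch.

Rate = 12/7.5 = 1.6 sts per cm.
back: 53 × 1.6 = 84.80 → 85.
left front: 23 × 1.6 = 36.80 → 37.
right front: 28.5 × 1.6 = 45.60 → 46.

back 85; left front 37; right front 46.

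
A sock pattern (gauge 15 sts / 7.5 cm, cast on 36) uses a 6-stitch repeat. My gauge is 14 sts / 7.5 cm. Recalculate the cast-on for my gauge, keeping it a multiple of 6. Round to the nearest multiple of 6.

36 × 14 / 15 = 33.60.
Nearest multiple of 6: 36.

Cast on 36 stitches.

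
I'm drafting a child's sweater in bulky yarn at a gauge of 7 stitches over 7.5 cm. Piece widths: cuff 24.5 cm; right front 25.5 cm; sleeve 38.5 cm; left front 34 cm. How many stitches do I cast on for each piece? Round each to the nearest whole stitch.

cuff 23; right front 24; sleeve 36; left front 32.

Rate = 7/7.5 = 0.933 sts per cm.
cuff: 24.5 × 0.933 = 22.87 → 23.
right front: 25.5 × 0.933 = 23.80 → 24.
sleeve: 38.5 × 0.933 = 35.93 → 36.
left front: 34 × 0.933 = 31.73 → 32.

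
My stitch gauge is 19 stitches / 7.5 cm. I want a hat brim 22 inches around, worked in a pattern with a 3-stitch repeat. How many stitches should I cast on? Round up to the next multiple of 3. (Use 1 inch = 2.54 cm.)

22 in = 22 × 2.54 = 55.88 cm.
19 / 7.5 = 2.533 sts/cm.
55.88 × 2.533 = 141.56 sts.
→ 144.

CO 144 sts.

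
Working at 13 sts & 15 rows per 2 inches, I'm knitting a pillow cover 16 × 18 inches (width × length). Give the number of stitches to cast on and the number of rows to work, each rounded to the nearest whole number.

Cast on 104 stitches and work 135 rows.

Stitch gauge = 13/2 = 6.5 sts/in; 16 × 6.5 = 104.00 → 104 sts.
Row gauge = 15/2 = 7.5 rows/in; 18 × 7.5 = 135.00 → 135 rows.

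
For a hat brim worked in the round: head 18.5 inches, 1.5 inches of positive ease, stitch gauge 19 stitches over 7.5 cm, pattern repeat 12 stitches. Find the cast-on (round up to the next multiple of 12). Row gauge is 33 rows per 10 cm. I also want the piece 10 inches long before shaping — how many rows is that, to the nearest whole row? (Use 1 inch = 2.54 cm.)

Finished = 18.5 + 1.5 = 20 inches.
20 inches × 2.54 = 50.80 cm.
19/7.5 = 2.533 sts per cm; 50.80 × 2.533 = 128.69 sts.
Next multiple of 12 → 132.
10 inches = 25.40 cm; × 3.3 = 83.82 → 84 rows.

Cast on 132 stitches; work 84 rows.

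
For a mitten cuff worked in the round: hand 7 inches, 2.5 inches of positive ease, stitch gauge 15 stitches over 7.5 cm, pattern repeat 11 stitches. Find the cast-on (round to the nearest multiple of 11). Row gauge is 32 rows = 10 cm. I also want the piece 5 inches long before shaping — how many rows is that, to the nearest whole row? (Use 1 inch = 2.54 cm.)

Finished = 7 + 2.5 = 9.5 inches.
9.5 inches × 2.54 = 24.13 cm.
15/7.5 = 2 sts per cm; 24.13 × 2 = 48.26 sts.
Nearest multiple of 11 → 44.
5 inches = 12.70 cm; × 3.2 = 40.64 → 41 rows.

Cast on 44 stitches; work 41 rows.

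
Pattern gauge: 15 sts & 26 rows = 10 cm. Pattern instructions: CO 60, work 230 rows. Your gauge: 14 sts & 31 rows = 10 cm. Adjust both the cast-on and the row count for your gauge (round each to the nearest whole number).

Stitches: 60 × 14/15 = 56.00 → 56.
Rows: 230 × 31/26 = 274.23 → 274.

Cast on 56 stitches; work 274 rows.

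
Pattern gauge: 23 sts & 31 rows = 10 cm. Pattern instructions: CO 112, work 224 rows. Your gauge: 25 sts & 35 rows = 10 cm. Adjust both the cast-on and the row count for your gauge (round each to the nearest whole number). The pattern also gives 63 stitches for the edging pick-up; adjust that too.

Cast on 122 stitches; work 253 rows; edging pick-up 68 stitches.

Stitches: 112 × 25/23 = 121.74 → 122.
Rows: 224 × 35/31 = 252.90 → 253.
edging pick-up: 63 × 25/23 = 68.48 → 68.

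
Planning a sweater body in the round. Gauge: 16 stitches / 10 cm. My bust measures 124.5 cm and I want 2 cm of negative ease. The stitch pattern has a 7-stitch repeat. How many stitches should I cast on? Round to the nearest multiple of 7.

196 stitches.

Finished = 124.5 − 2 = 122.5 cm.
16 / 10 = 1.6 sts/cm.
122.5 × 1.6 = 196.00 sts.
Nearest multiple of 7: 196.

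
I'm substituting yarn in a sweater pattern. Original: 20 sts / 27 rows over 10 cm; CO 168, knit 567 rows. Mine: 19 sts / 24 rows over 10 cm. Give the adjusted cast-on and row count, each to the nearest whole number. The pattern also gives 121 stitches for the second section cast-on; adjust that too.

Stitches: 168 × 19/20 = 159.60 → 160.
Rows: 567 × 24/27 = 504.00 → 504.
second section cast-on: 121 × 19/20 = 114.95 → 115.

Cast on 160 stitches; work 504 rows; second section cast-on 115 stitches.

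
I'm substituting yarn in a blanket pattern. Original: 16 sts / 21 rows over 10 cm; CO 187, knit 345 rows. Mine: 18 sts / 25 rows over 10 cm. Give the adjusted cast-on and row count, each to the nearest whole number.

Stitches: 187 × 18/16 = 210.38 → 210.
Rows: 345 × 25/21 = 410.71 → 411.

Cast on 210 stitches; work 411 rows.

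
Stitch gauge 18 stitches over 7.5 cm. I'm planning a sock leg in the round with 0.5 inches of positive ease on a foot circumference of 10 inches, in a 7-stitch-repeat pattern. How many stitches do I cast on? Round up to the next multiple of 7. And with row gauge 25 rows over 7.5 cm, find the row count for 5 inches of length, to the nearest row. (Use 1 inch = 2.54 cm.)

Finished = 10 + 0.5 = 10.5 inches.
10.5 inches × 2.54 = 26.67 cm.
18/7.5 = 2.4 sts per cm; 26.67 × 2.4 = 64.01 sts.
Next multiple of 7 → 70.
5 inches = 12.70 cm; × 3.333 = 42.33 → 42 rows.

Cast on 70 stitches; work 42 rows.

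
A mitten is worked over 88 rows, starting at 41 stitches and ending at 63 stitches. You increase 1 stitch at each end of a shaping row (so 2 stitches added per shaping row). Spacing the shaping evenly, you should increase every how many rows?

Stitches to add: |63 − 41| = 22.
Shaping rows needed: 22 / 2 = 11.
88 rows / 11 = every 8 rows.

Increase every 8th row.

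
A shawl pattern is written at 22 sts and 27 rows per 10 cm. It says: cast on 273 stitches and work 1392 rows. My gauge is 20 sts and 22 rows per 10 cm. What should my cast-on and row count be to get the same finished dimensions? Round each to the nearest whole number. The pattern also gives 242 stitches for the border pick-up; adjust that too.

Stitches: 273 × 20/22 = 248.18 → 248.
Rows: 1392 × 22/27 = 1134.22 → 1134.
border pick-up: 242 × 20/22 = 220.00 → 220.

Cast on 248 stitches; work 1134 rows; border pick-up 220 stitches.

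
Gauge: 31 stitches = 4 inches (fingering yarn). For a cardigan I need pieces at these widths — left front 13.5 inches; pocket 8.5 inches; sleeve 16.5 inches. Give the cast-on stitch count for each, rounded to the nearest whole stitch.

left front 105; pocket 66; sleeve 128.

Rate = 31/4 = 7.75 sts per in.
left front: 13.5 × 7.75 = 104.62 → 105.
pocket: 8.5 × 7.75 = 65.88 → 66.
sleeve: 16.5 × 7.75 = 127.88 → 128.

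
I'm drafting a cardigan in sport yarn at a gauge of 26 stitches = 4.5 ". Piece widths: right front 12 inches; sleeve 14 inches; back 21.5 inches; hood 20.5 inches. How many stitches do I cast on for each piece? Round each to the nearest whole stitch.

right front 69; sleeve 81; back 124; hood 118.

Rate = 26/4.5 = 5.778 sts per in.
right front: 12 × 5.778 = 69.33 → 69.
sleeve: 14 × 5.778 = 80.89 → 81.
back: 21.5 × 5.778 = 124.22 → 124.
hood: 20.5 × 5.778 = 118.44 → 118.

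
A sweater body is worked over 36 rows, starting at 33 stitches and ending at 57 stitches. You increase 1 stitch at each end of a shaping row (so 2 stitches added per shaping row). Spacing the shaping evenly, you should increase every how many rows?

Increase every 3rd row.

Stitches to add: |57 − 33| = 24.
Shaping rows needed: 24 / 2 = 12.
36 rows / 12 = every 3 rows.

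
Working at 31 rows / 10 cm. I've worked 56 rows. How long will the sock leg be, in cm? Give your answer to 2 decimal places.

31 rows / 10 cm = 3.1 rows per cm.
56 / 3.1 = 18.065 cm.

18.06 cm.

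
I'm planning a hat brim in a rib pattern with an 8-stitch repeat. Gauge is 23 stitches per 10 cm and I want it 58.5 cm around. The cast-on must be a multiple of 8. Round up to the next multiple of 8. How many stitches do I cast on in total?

23 / 10 = 2.3 sts per cm.
58.5 × 2.3 = 134.55 sts.
Next multiple of 8: 136.

Cast on 136 stitches.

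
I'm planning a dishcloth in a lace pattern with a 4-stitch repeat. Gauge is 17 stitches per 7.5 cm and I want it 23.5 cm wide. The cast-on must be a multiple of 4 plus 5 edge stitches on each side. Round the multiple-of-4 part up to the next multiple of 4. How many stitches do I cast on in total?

17 / 7.5 = 2.267 sts per cm.
23.5 × 2.267 = 53.27 sts.
Less 10 edge sts → 43.27 for the repeat.
Next multiple of 4: 44.
Add back 10 edge sts → 54.

Cast on 54 stitches.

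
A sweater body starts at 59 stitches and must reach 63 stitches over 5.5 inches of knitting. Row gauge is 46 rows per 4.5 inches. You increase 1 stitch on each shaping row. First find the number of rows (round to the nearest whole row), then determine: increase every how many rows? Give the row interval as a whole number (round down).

Increase every 14th row.

Rows = 5.5 × 10.222 = 56.2 → 56 rows.
Stitches to add: 4 → 4 shaping rows (at 1 st each).
56 / 4 = 14.00 → every 14 rows.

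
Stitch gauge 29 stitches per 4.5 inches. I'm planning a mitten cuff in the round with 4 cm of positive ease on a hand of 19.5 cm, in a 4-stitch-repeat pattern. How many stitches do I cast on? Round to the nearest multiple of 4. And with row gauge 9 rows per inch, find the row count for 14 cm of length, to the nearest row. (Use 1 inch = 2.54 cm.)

Cast on 60 stitches; work 50 rows.

Finished = 19.5 + 4 = 23.5 cm.
23.5 cm × 1/2.54 = 9.25 inches.
29/4.5 = 6.444 sts per in; 9.25 × 6.444 = 59.62 sts.
Nearest multiple of 4 → 60.
14 cm = 5.51 inches; × 9 = 49.61 → 50 rows.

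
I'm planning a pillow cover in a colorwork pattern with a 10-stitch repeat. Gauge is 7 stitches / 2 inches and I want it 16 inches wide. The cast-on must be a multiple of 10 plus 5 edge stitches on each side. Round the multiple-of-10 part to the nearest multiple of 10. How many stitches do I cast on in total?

7 / 2 = 3.5 sts per inch.
16 × 3.5 = 56.00 sts.
Less 10 edge sts → 46.00 for the repeat.
Nearest multiple of 10: 50.
Add back 10 edge sts → 60.

Cast on 60 stitches.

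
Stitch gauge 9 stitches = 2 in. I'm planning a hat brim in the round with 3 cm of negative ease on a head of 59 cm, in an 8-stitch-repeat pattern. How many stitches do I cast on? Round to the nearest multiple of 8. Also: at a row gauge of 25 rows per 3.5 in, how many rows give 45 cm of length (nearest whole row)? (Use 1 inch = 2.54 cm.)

Finished = 59 − 3 = 56 cm.
56 cm × 1/2.54 = 22.05 inches.
9/2 = 4.5 sts per in; 22.05 × 4.5 = 99.21 sts.
Nearest multiple of 8 → 96.
45 cm = 17.72 inches; × 7.143 = 126.55 → 127 rows.

Cast on 96 stitches; work 127 rows.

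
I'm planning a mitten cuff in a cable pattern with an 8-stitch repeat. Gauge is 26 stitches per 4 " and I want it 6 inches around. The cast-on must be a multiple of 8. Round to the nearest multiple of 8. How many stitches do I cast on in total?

Cast on 40 stitches.

26 / 4 = 6.5 sts per inch.
6 × 6.5 = 39.00 sts.
Nearest multiple of 8: 40.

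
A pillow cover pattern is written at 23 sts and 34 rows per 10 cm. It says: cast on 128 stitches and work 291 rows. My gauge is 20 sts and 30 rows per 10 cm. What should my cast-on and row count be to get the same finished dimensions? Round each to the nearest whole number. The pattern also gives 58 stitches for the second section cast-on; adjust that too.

Cast on 111 stitches; work 257 rows; second section cast-on 50 stitches.

Stitches: 128 × 20/23 = 111.30 → 111.
Rows: 291 × 30/34 = 256.76 → 257.
second section cast-on: 58 × 20/23 = 50.43 → 50.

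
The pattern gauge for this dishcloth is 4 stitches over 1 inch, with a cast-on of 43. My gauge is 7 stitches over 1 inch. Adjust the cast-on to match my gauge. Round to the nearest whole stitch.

Scale factor = 7 / 4 = 1.750.
43 × 7 / 4 = 75.25 sts.
→ 75 sts.

Cast on 75 stitches.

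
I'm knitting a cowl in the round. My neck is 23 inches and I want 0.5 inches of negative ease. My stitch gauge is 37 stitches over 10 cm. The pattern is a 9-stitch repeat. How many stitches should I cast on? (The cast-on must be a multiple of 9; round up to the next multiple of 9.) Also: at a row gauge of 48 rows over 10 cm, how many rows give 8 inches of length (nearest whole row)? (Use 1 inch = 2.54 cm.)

Finished = 23 − 0.5 = 22.5 inches.
22.5 inches × 2.54 = 57.15 cm.
37/10 = 3.7 sts per cm; 57.15 × 3.7 = 211.46 sts.
Next multiple of 9 → 216.
8 inches = 20.32 cm; × 4.8 = 97.54 → 98 rows.

Cast on 216 stitches; work 98 rows.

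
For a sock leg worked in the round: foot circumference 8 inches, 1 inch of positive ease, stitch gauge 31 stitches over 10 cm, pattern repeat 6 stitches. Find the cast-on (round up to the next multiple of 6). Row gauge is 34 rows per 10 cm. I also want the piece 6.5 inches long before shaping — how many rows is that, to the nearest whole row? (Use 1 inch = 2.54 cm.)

Cast on 72 stitches; work 56 rows.

Finished = 8 + 1 = 9 inches.
9 inches × 2.54 = 22.86 cm.
31/10 = 3.1 sts per cm; 22.86 × 3.1 = 70.87 sts.
Next multiple of 6 → 72.
6.5 inches = 16.51 cm; × 3.4 = 56.13 → 56 rows.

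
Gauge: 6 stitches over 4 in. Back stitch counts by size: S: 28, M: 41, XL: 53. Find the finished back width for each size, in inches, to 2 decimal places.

S 18.67 inches; M 27.33 inches; XL 35.33 inches.

6/4 = 1.5 sts per in.
S: 28 / 1.5 = 18.667 → 18.67 in.
M: 41 / 1.5 = 27.333 → 27.33 in.
XL: 53 / 1.5 = 35.333 → 35.33 in.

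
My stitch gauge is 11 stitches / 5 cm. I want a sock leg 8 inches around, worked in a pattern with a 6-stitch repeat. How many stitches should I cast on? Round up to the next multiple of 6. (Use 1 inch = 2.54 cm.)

8 in = 8 × 2.54 = 20.32 cm.
11 / 5 = 2.2 sts/cm.
20.32 × 2.2 = 44.70 sts.
→ 48.

Cast on 48 stitches.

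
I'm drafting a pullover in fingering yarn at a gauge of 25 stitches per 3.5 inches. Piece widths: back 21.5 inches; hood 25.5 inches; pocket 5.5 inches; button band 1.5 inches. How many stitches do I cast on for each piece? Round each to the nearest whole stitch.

Rate = 25/3.5 = 7.143 sts per in.
back: 21.5 × 7.143 = 153.57 → 154.
hood: 25.5 × 7.143 = 182.14 → 182.
pocket: 5.5 × 7.143 = 39.29 → 39.
button band: 1.5 × 7.143 = 10.71 → 11.

back 154; hood 182; pocket 39; button band 11.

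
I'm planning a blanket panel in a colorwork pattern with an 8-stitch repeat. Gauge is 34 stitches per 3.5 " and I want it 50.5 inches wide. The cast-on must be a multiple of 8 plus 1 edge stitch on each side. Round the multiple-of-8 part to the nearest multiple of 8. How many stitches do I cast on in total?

CO 490 sts.

34 / 3.5 = 9.714 sts per inch.
50.5 × 9.714 = 490.57 sts.
Less 2 edge sts → 488.57 for the repeat.
Nearest multiple of 8: 488.
Add back 2 edge sts → 490.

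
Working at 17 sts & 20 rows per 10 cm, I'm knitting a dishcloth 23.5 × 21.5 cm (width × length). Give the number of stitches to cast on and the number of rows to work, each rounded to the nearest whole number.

Cast on 40 stitches and work 43 rows.

Stitch gauge = 17/10 = 1.7 sts/cm; 23.5 × 1.7 = 39.95 → 40 sts.
Row gauge = 20/10 = 2 rows/cm; 21.5 × 2 = 43.00 → 43 rows.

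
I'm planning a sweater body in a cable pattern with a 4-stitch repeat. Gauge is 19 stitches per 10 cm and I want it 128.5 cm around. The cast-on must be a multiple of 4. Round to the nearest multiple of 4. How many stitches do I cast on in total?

Cast on 244 stitches.

19 / 10 = 1.9 sts per cm.
128.5 × 1.9 = 244.15 sts.
Nearest multiple of 4: 244.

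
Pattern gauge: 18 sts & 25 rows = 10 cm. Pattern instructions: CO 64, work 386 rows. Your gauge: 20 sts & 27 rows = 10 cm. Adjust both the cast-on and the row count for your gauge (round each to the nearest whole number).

Stitches: 64 × 20/18 = 71.11 → 71.
Rows: 386 × 27/25 = 416.88 → 417.

Cast on 71 stitches; work 417 rows.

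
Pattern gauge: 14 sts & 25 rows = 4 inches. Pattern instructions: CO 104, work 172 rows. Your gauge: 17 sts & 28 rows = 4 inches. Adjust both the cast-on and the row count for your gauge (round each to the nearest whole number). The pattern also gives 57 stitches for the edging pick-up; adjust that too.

Stitches: 104 × 17/14 = 126.29 → 126.
Rows: 172 × 28/25 = 192.64 → 193.
edging pick-up: 57 × 17/14 = 69.21 → 69.

Cast on 126 stitches; work 193 rows; edging pick-up 69 stitches.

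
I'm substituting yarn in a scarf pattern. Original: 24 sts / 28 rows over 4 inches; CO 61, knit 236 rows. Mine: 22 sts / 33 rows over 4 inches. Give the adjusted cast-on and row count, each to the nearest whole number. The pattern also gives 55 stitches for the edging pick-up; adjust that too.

Cast on 56 stitches; work 278 rows; edging pick-up 50 stitches.

Stitches: 61 × 22/24 = 55.92 → 56.
Rows: 236 × 33/28 = 278.14 → 278.
edging pick-up: 55 × 22/24 = 50.42 → 50.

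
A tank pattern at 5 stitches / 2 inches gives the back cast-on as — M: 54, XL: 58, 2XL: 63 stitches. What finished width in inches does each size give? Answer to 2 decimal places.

M 21.60 inches; XL 23.20 inches; 2XL 25.20 inches.

5/2 = 2.5 sts per in.
M: 54 / 2.5 = 21.600 → 21.60 in.
XL: 58 / 2.5 = 23.200 → 23.20 in.
2XL: 63 / 2.5 = 25.200 → 25.20 in.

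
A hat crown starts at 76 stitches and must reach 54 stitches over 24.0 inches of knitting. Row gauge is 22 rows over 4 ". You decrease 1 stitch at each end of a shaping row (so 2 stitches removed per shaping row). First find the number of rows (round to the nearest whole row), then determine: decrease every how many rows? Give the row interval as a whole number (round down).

Decrease every 12th row.

Rows = 24.0 × 5.5 = 132.0 → 132 rows.
Stitches to remove: 22 → 11 shaping rows (at 2 st each).
132 / 11 = 12.00 → every 12 rows.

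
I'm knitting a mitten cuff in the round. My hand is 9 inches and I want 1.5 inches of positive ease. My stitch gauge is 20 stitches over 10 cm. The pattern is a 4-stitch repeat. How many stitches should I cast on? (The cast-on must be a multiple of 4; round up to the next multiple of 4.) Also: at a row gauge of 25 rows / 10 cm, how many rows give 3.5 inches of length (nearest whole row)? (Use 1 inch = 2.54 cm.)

Finished = 9 + 1.5 = 10.5 inches.
10.5 inches × 2.54 = 26.67 cm.
20/10 = 2 sts per cm; 26.67 × 2 = 53.34 sts.
Next multiple of 4 → 56.
3.5 inches = 8.89 cm; × 2.5 = 22.23 → 22 rows.

Cast on 56 stitches; work 22 rows.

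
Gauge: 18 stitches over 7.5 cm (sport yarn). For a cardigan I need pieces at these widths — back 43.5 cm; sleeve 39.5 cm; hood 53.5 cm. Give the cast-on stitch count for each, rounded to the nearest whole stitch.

back 104; sleeve 95; hood 128.

Rate = 18/7.5 = 2.4 sts per cm.
back: 43.5 × 2.4 = 104.40 → 104.
sleeve: 39.5 × 2.4 = 94.80 → 95.
hood: 53.5 × 2.4 = 128.40 → 128.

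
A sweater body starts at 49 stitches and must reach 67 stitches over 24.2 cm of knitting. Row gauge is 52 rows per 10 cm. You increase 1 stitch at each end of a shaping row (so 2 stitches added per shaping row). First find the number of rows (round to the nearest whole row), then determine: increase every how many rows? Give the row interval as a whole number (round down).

Rows = 24.2 × 5.2 = 125.8 → 126 rows.
Stitches to add: 18 → 9 shaping rows (at 2 st each).
126 / 9 = 14.00 → every 14 rows.

Increase every 14th row.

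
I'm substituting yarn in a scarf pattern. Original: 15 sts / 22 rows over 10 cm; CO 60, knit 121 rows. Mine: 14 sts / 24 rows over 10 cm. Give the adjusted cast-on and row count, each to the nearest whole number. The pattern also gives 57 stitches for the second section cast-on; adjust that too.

Cast on 56 stitches; work 132 rows; second section cast-on 53 stitches.

Stitches: 60 × 14/15 = 56.00 → 56.
Rows: 121 × 24/22 = 132.00 → 132.
second section cast-on: 57 × 14/15 = 53.20 → 53.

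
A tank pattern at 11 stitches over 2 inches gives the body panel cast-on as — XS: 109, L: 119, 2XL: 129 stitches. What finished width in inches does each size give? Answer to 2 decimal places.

11/2 = 5.5 sts per in.
XS: 109 / 5.5 = 19.818 → 19.82 in.
L: 119 / 5.5 = 21.636 → 21.64 in.
2XL: 129 / 5.5 = 23.455 → 23.45 in.

XS 19.82 inches; L 21.64 inches; 2XL 23.45 inches.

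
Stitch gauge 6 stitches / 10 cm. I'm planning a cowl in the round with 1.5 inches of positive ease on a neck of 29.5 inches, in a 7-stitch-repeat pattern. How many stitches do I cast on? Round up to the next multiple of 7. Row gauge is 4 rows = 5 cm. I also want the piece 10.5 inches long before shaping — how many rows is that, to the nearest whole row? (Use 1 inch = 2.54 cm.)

Cast on 49 stitches; work 21 rows.

Finished = 29.5 + 1.5 = 31 inches.
31 inches × 2.54 = 78.74 cm.
6/10 = 0.6 sts per cm; 78.74 × 0.6 = 47.24 sts.
Next multiple of 7 → 49.
10.5 inches = 26.67 cm; × 0.8 = 21.34 → 21 rows.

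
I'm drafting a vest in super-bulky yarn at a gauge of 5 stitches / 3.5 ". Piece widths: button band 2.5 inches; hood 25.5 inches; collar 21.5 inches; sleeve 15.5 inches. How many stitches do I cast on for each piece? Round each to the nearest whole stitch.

Rate = 5/3.5 = 1.429 sts per in.
button band: 2.5 × 1.429 = 3.57 → 4.
hood: 25.5 × 1.429 = 36.43 → 36.
collar: 21.5 × 1.429 = 30.71 → 31.
sleeve: 15.5 × 1.429 = 22.14 → 22.

button band 4; hood 36; collar 31; sleeve 22.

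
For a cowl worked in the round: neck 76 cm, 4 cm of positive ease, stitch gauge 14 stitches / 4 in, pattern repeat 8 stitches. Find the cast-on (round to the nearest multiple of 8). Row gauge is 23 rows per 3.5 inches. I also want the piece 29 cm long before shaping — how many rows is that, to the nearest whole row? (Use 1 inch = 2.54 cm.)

Cast on 112 stitches; work 75 rows.

Finished = 76 + 4 = 80 cm.
80 cm × 1/2.54 = 31.50 inches.
14/4 = 3.5 sts per in; 31.50 × 3.5 = 110.24 sts.
Nearest multiple of 8 → 112.
29 cm = 11.42 inches; × 6.571 = 75.03 → 75 rows.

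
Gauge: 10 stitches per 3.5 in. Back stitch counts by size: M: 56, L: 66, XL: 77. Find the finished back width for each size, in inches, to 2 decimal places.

10/3.5 = 2.857 sts per in.
M: 56 / 2.857 = 19.600 → 19.60 in.
L: 66 / 2.857 = 23.100 → 23.10 in.
XL: 77 / 2.857 = 26.950 → 26.95 in.

M 19.60 inches; L 23.10 inches; XL 26.95 inches.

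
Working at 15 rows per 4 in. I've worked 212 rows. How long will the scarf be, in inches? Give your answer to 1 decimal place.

56.5 inches.

15 rows / 4 inch = 3.75 rows per inch.
212 / 3.75 = 56.53 inches.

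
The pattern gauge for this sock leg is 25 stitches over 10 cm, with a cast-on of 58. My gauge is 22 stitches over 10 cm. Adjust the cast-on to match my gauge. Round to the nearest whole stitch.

Scale factor = 22 / 25 = 0.880.
58 × 22 / 25 = 51.04 sts.
→ 51 sts.

51 stitches.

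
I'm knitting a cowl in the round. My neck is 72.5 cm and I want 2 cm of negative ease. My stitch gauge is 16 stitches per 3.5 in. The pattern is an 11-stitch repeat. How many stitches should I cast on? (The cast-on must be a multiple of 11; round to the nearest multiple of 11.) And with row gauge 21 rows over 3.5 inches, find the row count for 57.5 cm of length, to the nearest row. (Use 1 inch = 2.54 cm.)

Cast on 132 stitches; work 136 rows.

Finished = 72.5 − 2 = 70.5 cm.
70.5 cm × 1/2.54 = 27.76 inches.
16/3.5 = 4.571 sts per in; 27.76 × 4.571 = 126.88 sts.
Nearest multiple of 11 → 132.
57.5 cm = 22.64 inches; × 6 = 135.83 → 136 rows.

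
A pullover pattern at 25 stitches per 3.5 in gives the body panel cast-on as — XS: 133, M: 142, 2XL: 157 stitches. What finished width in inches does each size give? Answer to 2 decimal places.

XS 18.62 inches; M 19.88 inches; 2XL 21.98 inches.

25/3.5 = 7.143 sts per in.
XS: 133 / 7.143 = 18.620 → 18.62 in.
M: 142 / 7.143 = 19.880 → 19.88 in.
2XL: 157 / 7.143 = 21.980 → 21.98 in.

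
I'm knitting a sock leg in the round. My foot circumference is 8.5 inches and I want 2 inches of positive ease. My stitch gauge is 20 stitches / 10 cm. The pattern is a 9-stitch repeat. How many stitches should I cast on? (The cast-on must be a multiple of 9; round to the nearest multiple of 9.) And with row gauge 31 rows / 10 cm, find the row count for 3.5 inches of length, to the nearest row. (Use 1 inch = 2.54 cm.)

Finished = 8.5 + 2 = 10.5 inches.
10.5 inches × 2.54 = 26.67 cm.
20/10 = 2 sts per cm; 26.67 × 2 = 53.34 sts.
Nearest multiple of 9 → 54.
3.5 inches = 8.89 cm; × 3.1 = 27.56 → 28 rows.

Cast on 54 stitches; work 28 rows.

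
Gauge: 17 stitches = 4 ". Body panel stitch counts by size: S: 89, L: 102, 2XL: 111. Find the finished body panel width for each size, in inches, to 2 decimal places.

17/4 = 4.25 sts per in.
S: 89 / 4.25 = 20.941 → 20.94 in.
L: 102 / 4.25 = 24.000 → 24.00 in.
2XL: 111 / 4.25 = 26.118 → 26.12 in.

S 20.94 inches; L 24.00 inches; 2XL 26.12 inches.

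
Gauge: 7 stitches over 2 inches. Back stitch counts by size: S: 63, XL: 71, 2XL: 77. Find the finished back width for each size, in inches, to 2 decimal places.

7/2 = 3.5 sts per in.
S: 63 / 3.5 = 18.000 → 18.00 in.
XL: 71 / 3.5 = 20.286 → 20.29 in.
2XL: 77 / 3.5 = 22.000 → 22.00 in.

S 18.00 inches; XL 20.29 inches; 2XL 22.00 inches.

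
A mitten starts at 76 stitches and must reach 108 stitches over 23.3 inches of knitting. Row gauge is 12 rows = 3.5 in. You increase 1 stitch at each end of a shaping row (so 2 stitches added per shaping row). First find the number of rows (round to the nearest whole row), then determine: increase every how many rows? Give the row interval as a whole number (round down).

Increase every 5th row.

Rows = 23.3 × 3.429 = 79.9 → 80 rows.
Stitches to add: 32 → 16 shaping rows (at 2 st each).
80 / 16 = 5.00 → every 5 rows.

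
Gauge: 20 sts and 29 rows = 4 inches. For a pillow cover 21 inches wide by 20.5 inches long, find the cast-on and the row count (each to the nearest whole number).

Cast on 105 stitches and work 149 rows.

Stitch gauge = 20/4 = 5 sts/in; 21 × 5 = 105.00 → 105 sts.
Row gauge = 29/4 = 7.25 rows/in; 20.5 × 7.25 = 148.62 → 149 rows.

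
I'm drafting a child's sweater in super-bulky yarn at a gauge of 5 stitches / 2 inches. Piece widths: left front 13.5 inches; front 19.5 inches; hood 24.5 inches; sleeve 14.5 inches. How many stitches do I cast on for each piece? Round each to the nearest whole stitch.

left front 34; front 49; hood 61; sleeve 36.

Rate = 5/2 = 2.5 sts per in.
left front: 13.5 × 2.5 = 33.75 → 34.
front: 19.5 × 2.5 = 48.75 → 49.
hood: 24.5 × 2.5 = 61.25 → 61.
sleeve: 14.5 × 2.5 = 36.25 → 36.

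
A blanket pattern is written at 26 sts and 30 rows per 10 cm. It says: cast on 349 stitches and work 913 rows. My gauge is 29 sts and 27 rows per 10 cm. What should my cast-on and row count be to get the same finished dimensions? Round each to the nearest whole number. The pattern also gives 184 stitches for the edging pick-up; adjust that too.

Cast on 389 stitches; work 822 rows; edging pick-up 205 stitches.

Stitches: 349 × 29/26 = 389.27 → 389.
Rows: 913 × 27/30 = 821.70 → 822.
edging pick-up: 184 × 29/26 = 205.23 → 205.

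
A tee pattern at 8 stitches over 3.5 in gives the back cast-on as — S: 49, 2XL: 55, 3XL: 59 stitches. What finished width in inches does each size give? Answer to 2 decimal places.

8/3.5 = 2.286 sts per in.
S: 49 / 2.286 = 21.438 → 21.44 in.
2XL: 55 / 2.286 = 24.062 → 24.06 in.
3XL: 59 / 2.286 = 25.812 → 25.81 in.

S 21.44 inches; 2XL 24.06 inches; 3XL 25.81 inches.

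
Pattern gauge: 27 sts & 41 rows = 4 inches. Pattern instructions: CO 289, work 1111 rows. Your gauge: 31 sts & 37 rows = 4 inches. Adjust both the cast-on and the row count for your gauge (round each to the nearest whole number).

Stitches: 289 × 31/27 = 331.81 → 332.
Rows: 1111 × 37/41 = 1002.61 → 1003.

Cast on 332 stitches; work 1003 rows.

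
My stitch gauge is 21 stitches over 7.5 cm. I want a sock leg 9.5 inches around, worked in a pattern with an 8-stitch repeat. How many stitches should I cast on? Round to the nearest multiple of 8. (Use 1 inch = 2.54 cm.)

64 stitches.

9.5 in = 9.5 × 2.54 = 24.13 cm.
21 / 7.5 = 2.8 sts/cm.
24.13 × 2.8 = 67.56 sts.
→ 64.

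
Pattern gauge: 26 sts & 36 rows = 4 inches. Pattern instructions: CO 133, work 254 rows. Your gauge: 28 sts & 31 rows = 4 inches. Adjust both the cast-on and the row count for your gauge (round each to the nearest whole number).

Stitches: 133 × 28/26 = 143.23 → 143.
Rows: 254 × 31/36 = 218.72 → 219.

Cast on 143 stitches; work 219 rows.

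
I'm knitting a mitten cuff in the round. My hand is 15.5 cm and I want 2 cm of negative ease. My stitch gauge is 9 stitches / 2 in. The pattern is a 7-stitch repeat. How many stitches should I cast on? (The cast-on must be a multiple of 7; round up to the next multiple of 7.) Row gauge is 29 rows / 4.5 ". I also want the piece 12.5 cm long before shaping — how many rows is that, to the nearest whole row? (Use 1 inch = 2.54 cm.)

Finished = 15.5 − 2 = 13.5 cm.
13.5 cm × 1/2.54 = 5.31 inches.
9/2 = 4.5 sts per in; 5.31 × 4.5 = 23.92 sts.
Next multiple of 7 → 28.
12.5 cm = 4.92 inches; × 6.444 = 31.71 → 32 rows.

Cast on 28 stitches; work 32 rows.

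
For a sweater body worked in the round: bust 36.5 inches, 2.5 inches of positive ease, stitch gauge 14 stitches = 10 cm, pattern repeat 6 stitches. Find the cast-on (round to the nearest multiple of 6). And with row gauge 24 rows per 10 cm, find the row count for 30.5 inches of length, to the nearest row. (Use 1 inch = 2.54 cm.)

Finished = 36.5 + 2.5 = 39 inches.
39 inches × 2.54 = 99.06 cm.
14/10 = 1.4 sts per cm; 99.06 × 1.4 = 138.68 sts.
Nearest multiple of 6 → 138.
30.5 inches = 77.47 cm; × 2.4 = 185.93 → 186 rows.

Cast on 138 stitches; work 186 rows.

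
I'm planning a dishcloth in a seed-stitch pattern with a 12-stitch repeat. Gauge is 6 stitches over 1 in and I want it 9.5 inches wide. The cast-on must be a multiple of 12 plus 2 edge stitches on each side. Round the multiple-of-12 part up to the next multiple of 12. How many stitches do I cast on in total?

6 / 1 = 6 sts per inch.
9.5 × 6 = 57.00 sts.
Less 4 edge sts → 53.00 for the repeat.
Next multiple of 12: 60.
Add back 4 edge sts → 64.

Cast on 64 stitches.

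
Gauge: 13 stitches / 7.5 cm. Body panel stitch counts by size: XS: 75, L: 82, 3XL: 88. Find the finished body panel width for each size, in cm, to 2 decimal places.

XS 43.27 cm; L 47.31 cm; 3XL 50.77 cm.

13/7.5 = 1.733 sts per cm.
XS: 75 / 1.733 = 43.269 → 43.27 cm.
L: 82 / 1.733 = 47.308 → 47.31 cm.
3XL: 88 / 1.733 = 50.769 → 50.77 cm.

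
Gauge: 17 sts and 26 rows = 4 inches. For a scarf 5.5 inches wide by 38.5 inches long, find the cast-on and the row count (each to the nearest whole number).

Stitch gauge = 17/4 = 4.25 sts/in; 5.5 × 4.25 = 23.38 → 23 sts.
Row gauge = 26/4 = 6.5 rows/in; 38.5 × 6.5 = 250.25 → 250 rows.

Cast on 23 stitches and work 250 rows.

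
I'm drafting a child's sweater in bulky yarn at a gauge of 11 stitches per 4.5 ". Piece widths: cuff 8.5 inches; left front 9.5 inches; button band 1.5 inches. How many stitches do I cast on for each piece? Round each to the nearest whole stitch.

Rate = 11/4.5 = 2.444 sts per in.
cuff: 8.5 × 2.444 = 20.78 → 21.
left front: 9.5 × 2.444 = 23.22 → 23.
button band: 1.5 × 2.444 = 3.67 → 4.

cuff 21; left front 23; button band 4.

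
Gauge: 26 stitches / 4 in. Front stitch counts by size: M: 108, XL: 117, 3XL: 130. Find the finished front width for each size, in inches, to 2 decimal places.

M 16.62 inches; XL 18.00 inches; 3XL 20.00 inches.

26/4 = 6.5 sts per in.
M: 108 / 6.5 = 16.615 → 16.62 in.
XL: 117 / 6.5 = 18.000 → 18.00 in.
3XL: 130 / 6.5 = 20.000 → 20.00 in.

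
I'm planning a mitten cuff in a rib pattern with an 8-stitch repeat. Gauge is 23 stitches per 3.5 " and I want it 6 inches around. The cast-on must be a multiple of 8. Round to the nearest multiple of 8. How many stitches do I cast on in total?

40 stitches.

23 / 3.5 = 6.571 sts per inch.
6 × 6.571 = 39.43 sts.
Nearest multiple of 8: 40.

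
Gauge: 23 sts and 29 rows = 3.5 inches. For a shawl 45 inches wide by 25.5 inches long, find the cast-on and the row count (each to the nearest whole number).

Cast on 296 stitches and work 211 rows.

Stitch gauge = 23/3.5 = 6.571 sts/in; 45 × 6.571 = 295.71 → 296 sts.
Row gauge = 29/3.5 = 8.286 rows/in; 25.5 × 8.286 = 211.29 → 211 rows.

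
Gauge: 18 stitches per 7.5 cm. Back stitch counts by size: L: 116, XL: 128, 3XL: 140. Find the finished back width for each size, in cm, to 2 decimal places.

18/7.5 = 2.4 sts per cm.
L: 116 / 2.4 = 48.333 → 48.33 cm.
XL: 128 / 2.4 = 53.333 → 53.33 cm.
3XL: 140 / 2.4 = 58.333 → 58.33 cm.

L 48.33 cm; XL 53.33 cm; 3XL 58.33 cm.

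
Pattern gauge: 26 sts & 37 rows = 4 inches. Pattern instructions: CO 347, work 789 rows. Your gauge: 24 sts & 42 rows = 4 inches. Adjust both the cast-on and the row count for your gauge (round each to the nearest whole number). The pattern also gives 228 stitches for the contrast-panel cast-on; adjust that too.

Cast on 320 stitches; work 896 rows; contrast-panel cast-on 210 stitches.

Stitches: 347 × 24/26 = 320.31 → 320.
Rows: 789 × 42/37 = 895.62 → 896.
contrast-panel cast-on: 228 × 24/26 = 210.46 → 210.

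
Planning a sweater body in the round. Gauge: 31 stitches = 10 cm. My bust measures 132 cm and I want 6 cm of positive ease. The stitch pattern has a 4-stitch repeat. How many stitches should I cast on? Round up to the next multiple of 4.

Finished = 132 + 6 = 138 cm.
31 / 10 = 3.1 sts/cm.
138 × 3.1 = 427.80 sts.
Next multiple of 4: 428.

428 stitches.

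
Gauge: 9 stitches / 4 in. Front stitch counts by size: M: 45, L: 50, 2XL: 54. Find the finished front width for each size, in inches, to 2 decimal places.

M 20.00 inches; L 22.22 inches; 2XL 24.00 inches.

9/4 = 2.25 sts per in.
M: 45 / 2.25 = 20.000 → 20.00 in.
L: 50 / 2.25 = 22.222 → 22.22 in.
2XL: 54 / 2.25 = 24.000 → 24.00 in.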